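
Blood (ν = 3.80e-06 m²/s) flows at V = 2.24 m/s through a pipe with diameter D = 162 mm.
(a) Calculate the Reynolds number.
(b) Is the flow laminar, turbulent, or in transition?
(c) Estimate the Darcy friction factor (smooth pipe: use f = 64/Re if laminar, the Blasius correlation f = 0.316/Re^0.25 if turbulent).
(a) Re = V·D/ν = 2.24·0.162/3.80e-06 = 95495
(b) Flow regime: turbulent (Re > 4000)
(c) Friction factor: f = 0.316/Re^0.25 = 0.316/95495^0.25 = 0.01798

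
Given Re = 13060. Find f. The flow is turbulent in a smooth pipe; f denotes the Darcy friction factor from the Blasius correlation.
Formula: f = \frac{0.316}{Re^{0.25}}
f = 0.316/13060^0.25 = 0.02956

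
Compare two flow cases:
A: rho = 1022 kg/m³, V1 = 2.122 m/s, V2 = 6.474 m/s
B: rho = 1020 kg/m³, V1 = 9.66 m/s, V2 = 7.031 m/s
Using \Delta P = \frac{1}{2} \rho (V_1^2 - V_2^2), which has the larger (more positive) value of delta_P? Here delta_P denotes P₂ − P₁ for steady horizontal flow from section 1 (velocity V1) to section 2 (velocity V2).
delta_P(A) = -19.12 kPa, delta_P(B) = 22.38 kPa. Answer: B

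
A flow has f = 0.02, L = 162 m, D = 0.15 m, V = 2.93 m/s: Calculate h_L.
Formula: h_L = f \frac{L}{D} \frac{V^2}{2g}
h_L = 0.02·(162/0.15)·2.93²/(2·9.81) = 9.451 m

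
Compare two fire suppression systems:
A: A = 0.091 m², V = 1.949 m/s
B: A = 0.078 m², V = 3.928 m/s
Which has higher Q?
Q(A) = 177.4 L/s, Q(B) = 306.4 L/s. Answer: B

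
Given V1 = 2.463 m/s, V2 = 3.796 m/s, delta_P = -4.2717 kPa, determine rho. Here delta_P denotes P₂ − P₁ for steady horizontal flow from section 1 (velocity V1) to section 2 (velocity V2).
Formula: \Delta P = \frac{1}{2} \rho (V_1^2 - V_2^2)
Substituting knowns: -4.2717 = 0.5·rho·(2.463² − 3.796²)/1000
Solving for rho: rho = 2·(-4.2717·1000)/(2.463² − 3.796²) = 1024 kg/m³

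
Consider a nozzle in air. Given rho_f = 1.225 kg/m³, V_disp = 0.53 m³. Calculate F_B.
Formula: F_B = \rho_f g V_{disp}
F_B = 1.225·9.81·0.53 = 6.369 N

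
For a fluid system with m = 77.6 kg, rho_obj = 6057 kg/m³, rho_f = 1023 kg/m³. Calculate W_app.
Formula: W_{app} = mg\left(1 - \frac{\rho_f}{\rho_{obj}}\right)
W_app = 77.6·9.81·(1 − 1023/6057) = 632.7 N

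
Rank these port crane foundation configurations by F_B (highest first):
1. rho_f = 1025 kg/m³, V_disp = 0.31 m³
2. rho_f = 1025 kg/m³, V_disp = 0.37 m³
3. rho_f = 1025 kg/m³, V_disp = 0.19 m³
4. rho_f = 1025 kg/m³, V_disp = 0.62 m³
Case 1: F_B = 3117 N
Case 2: F_B = 3720 N
Case 3: F_B = 1910 N
Case 4: F_B = 6234 N
Ranking (highest first): 4, 2, 1, 3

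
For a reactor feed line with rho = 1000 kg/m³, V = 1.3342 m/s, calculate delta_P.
Formula: V = \sqrt{\frac{2 \Delta P}{\rho}}
Substituting knowns: 1.3342 = √(2·(delta_P·1000)/1000)
Solving for delta_P: delta_P = 1.3342²·1000/2/1000 = 0.89 kPa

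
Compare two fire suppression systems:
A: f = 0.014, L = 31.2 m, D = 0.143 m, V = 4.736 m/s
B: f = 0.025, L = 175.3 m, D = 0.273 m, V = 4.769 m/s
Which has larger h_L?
h_L(A) = 3.492 m, h_L(B) = 18.61 m. Answer: B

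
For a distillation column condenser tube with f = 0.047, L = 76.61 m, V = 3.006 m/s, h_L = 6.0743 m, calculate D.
Formula: h_L = f \frac{L}{D} \frac{V^2}{2g}
Substituting knowns: 6.0743 = 0.047·(76.61/D)·3.006²/(2·9.81)
Solving for D: D = 0.047·76.61·3.006²/(2·9.81·6.0743) = 0.273 m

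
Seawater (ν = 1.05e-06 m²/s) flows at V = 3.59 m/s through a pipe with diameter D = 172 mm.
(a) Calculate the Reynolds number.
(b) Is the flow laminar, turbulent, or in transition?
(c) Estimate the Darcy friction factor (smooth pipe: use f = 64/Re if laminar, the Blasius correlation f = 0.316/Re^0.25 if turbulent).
(a) Re = V·D/ν = 3.59·0.172/1.05e-06 = 588080
(b) Flow regime: turbulent (Re > 4000)
(c) Friction factor: f = 0.316/Re^0.25 = 0.316/588080^0.25 = 0.01141 (Blasius is strictly valid for Re ≲ 1e5; used here as the smooth-pipe estimate the problem specifies)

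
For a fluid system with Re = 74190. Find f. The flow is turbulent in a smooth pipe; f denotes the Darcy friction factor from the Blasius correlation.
Formula: f = \frac{0.316}{Re^{0.25}}
f = 0.316/74190^0.25 = 0.01915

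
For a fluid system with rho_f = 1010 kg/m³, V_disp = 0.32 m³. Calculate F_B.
Formula: F_B = \rho_f g V_{disp}
F_B = 1010·9.81·0.32 = 3171 N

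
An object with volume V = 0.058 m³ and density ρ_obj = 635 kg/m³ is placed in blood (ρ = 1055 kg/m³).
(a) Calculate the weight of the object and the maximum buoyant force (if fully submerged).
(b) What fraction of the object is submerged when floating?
(a) W=rho_obj*g*V=635*9.81*0.058=361.3 N; F_B(max)=rho*g*V=1055*9.81*0.058=600.3 N
(b) Floating fraction=rho_obj/rho=635/1055=0.602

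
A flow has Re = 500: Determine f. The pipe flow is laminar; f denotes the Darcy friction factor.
Formula: f = \frac{64}{Re}
f = 64/500 = 0.128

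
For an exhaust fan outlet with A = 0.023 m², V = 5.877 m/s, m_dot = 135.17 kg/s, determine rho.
Formula: \dot{m} = \rho A V
Substituting knowns: 135.17 = rho·0.023·5.877
Solving for rho: rho = 135.17/(0.023·5.877) = 1000 kg/m³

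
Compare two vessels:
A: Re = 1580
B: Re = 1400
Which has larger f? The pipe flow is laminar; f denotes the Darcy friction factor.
f(A) = 0.04051, f(B) = 0.04571. Answer: B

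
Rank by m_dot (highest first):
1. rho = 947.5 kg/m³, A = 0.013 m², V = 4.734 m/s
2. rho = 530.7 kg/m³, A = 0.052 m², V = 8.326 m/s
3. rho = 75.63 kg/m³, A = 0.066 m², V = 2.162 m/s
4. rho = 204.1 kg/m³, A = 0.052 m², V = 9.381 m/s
Case 1: m_dot = 58.31 kg/s
Case 2: m_dot = 229.8 kg/s
Case 3: m_dot = 10.79 kg/s
Case 4: m_dot = 99.56 kg/s
Ranking (highest first): 2, 4, 1, 3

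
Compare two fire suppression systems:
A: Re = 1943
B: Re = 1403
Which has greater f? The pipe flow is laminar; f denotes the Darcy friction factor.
f(A) = 0.03294, f(B) = 0.04562. Answer: B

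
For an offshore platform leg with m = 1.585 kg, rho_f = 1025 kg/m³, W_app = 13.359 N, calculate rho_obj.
Formula: W_{app} = mg\left(1 - \frac{\rho_f}{\rho_{obj}}\right)
Substituting knowns: 13.359 = 1.585·9.81·(1 − 1025/rho_obj)
Solving for rho_obj: rho_obj = 1025/(1 − 13.359/(1.585·9.81)) = 7278 kg/m³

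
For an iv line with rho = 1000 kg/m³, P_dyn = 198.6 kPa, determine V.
Formula: P_{dyn} = \frac{1}{2} \rho V^2
Substituting knowns: 198.6 = 0.5·1000·V²/1000
Solving for V: V = √(2·(198.6·1000)/1000) = 19.93 m/s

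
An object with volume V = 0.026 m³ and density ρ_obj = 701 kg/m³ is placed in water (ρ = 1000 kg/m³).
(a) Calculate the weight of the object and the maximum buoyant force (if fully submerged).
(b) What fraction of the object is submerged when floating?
(a) W=rho_obj*g*V=701*9.81*0.026=178.8 N; F_B(max)=rho*g*V=1000*9.81*0.026=255.1 N
(b) Floating fraction=rho_obj/rho=701/1000=0.701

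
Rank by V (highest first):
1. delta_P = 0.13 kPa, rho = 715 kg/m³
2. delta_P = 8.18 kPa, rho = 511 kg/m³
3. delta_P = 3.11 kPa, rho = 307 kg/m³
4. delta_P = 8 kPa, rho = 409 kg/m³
Case 1: V = 0.603 m/s
Case 2: V = 5.658 m/s
Case 3: V = 4.501 m/s
Case 4: V = 6.255 m/s
Ranking (highest first): 4, 2, 3, 1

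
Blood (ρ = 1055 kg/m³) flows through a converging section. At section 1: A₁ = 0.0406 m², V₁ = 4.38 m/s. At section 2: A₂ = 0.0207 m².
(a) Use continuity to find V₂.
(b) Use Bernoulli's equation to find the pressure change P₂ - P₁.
(a) Continuity: A₁V₁=A₂V₂ -> V₂=A₁V₁/A₂=0.0406*4.38/0.0207=8.59 m/s
(b) Bernoulli: P₂-P₁=0.5*rho*(V₁^2-V₂^2)/1000=0.5*1055*(4.38^2-8.59^2)/1000=-28.8 kPa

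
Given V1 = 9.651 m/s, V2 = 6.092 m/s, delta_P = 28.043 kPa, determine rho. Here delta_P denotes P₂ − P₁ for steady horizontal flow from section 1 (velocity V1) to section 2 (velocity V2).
Formula: \Delta P = \frac{1}{2} \rho (V_1^2 - V_2^2)
Substituting knowns: 28.043 = 0.5·rho·(9.651² − 6.092²)/1000
Solving for rho: rho = 2·(28.043·1000)/(9.651² − 6.092²) = 1001 kg/m³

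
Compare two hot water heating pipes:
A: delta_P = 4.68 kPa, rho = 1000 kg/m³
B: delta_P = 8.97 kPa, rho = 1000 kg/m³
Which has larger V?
V(A) = 3.059 m/s, V(B) = 4.236 m/s. Answer: B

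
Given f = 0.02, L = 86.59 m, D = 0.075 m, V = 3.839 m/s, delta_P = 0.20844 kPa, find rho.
Formula: \Delta P = f \frac{L}{D} \frac{\rho V^2}{2}
Substituting knowns: 0.20844 = 0.02·(86.59/0.075)·0.5·rho·3.839²/1000
Solving for rho: rho = (0.20844·1000)/(0.02·(86.59/0.075)·0.5·3.839²) = 1.225 kg/m³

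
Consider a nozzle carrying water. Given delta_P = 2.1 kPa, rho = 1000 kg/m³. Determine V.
Formula: V = \sqrt{\frac{2 \Delta P}{\rho}}
V = √(2·(2.1·1000)/1000) = 2.049 m/s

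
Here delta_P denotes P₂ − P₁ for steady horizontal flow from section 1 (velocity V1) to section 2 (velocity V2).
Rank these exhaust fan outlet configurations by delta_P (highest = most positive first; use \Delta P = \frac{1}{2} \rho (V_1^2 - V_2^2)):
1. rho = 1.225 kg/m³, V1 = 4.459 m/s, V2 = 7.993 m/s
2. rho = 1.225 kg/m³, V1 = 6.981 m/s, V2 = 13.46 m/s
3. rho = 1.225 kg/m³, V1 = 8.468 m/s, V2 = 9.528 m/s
Case 1: delta_P = -0.02695 kPa
Case 2: delta_P = -0.08112 kPa
Case 3: delta_P = -0.01168 kPa
Ranking (highest first): 3, 1, 2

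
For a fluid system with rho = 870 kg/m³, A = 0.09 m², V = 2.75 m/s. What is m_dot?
Formula: \dot{m} = \rho A V
m_dot = 870·0.09·2.75 = 215.3 kg/s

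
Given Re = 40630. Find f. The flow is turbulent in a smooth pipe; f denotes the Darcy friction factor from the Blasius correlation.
Formula: f = \frac{0.316}{Re^{0.25}}
f = 0.316/40630^0.25 = 0.02226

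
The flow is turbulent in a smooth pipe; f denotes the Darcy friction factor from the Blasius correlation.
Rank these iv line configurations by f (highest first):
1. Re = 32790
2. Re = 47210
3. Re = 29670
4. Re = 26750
Case 1: f = 0.02348
Case 2: f = 0.02144
Case 3: f = 0.02408
Case 4: f = 0.02471
Ranking (highest first): 4, 3, 1, 2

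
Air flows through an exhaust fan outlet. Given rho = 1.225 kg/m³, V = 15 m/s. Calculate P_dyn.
Formula: P_{dyn} = \frac{1}{2} \rho V^2
P_dyn = 0.5·1.225·15²/1000 = 0.1378 kPa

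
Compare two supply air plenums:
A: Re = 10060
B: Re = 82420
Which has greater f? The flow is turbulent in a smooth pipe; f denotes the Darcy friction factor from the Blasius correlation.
f(A) = 0.03155, f(B) = 0.01865. Answer: A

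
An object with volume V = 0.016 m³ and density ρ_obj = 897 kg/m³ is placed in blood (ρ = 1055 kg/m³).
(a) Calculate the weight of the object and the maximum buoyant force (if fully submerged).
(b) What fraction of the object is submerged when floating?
(a) W=rho_obj*g*V=897*9.81*0.016=140.8 N; F_B(max)=rho*g*V=1055*9.81*0.016=165.6 N
(b) Floating fraction=rho_obj/rho=897/1055=0.850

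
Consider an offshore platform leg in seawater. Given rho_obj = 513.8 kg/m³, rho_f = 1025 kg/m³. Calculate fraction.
Formula: f_{sub} = \frac{\rho_{obj}}{\rho_f}
fraction = 513.8/1025 = 0.5013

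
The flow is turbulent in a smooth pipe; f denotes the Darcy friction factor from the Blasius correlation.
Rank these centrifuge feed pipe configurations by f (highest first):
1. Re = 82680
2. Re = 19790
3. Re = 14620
Case 1: f = 0.01864
Case 2: f = 0.02664
Case 3: f = 0.02874
Ranking (highest first): 3, 2, 1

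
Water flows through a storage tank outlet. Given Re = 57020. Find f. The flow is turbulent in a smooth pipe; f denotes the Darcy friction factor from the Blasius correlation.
Formula: f = \frac{0.316}{Re^{0.25}}
f = 0.316/57020^0.25 = 0.02045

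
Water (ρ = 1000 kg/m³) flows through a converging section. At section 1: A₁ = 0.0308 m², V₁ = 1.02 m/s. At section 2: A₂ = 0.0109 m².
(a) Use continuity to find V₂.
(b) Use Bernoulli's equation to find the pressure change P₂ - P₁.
(a) Continuity: A₁V₁=A₂V₂ -> V₂=A₁V₁/A₂=0.0308*1.02/0.0109=2.88 m/s
(b) Bernoulli: P₂-P₁=0.5*rho*(V₁^2-V₂^2)/1000=0.5*1000*(1.02^2-2.88^2)/1000=-3.627 kPa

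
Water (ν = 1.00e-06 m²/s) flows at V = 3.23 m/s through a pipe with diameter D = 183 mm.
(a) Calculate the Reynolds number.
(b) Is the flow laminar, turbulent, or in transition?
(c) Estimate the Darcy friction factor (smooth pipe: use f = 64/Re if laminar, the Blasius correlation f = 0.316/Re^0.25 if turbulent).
(a) Re = V·D/ν = 3.23·0.183/1.00e-06 = 591090
(b) Flow regime: turbulent (Re > 4000)
(c) Friction factor: f = 0.316/Re^0.25 = 0.316/591090^0.25 = 0.0114 (Blasius is strictly valid for Re ≲ 1e5; used here as the smooth-pipe estimate the problem specifies)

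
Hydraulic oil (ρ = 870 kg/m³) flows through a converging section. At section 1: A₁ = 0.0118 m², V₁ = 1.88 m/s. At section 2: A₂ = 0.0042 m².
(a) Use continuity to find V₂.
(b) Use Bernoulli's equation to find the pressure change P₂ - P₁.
(a) Continuity: A₁V₁=A₂V₂ -> V₂=A₁V₁/A₂=0.0118*1.88/0.0042=5.28 m/s
(b) Bernoulli: P₂-P₁=0.5*rho*(V₁^2-V₂^2)/1000=0.5*870*(1.88^2-5.28^2)/1000=-10.59 kPa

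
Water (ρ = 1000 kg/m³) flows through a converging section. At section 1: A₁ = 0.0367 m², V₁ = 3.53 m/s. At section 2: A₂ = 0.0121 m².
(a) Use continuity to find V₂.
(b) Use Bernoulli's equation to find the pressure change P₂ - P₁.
(a) Continuity: A₁V₁=A₂V₂ -> V₂=A₁V₁/A₂=0.0367*3.53/0.0121=10.71 m/s
(b) Bernoulli: P₂-P₁=0.5*rho*(V₁^2-V₂^2)/1000=0.5*1000*(3.53^2-10.71^2)/1000=-51.12 kPa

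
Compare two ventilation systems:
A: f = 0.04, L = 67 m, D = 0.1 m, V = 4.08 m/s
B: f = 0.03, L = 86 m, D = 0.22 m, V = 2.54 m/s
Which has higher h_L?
h_L(A) = 22.74 m, h_L(B) = 3.856 m. Answer: A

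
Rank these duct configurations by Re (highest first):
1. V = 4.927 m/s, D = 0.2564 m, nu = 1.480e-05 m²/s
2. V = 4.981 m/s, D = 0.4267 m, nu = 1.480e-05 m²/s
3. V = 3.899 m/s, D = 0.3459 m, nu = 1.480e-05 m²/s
Case 1: Re = 85357
Case 2: Re = 143608
Case 3: Re = 91126
Ranking (highest first): 2, 3, 1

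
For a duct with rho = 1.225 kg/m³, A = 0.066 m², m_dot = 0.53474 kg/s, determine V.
Formula: \dot{m} = \rho A V
Substituting knowns: 0.53474 = 1.225·0.066·V
Solving for V: V = 0.53474/(1.225·0.066) = 6.614 m/s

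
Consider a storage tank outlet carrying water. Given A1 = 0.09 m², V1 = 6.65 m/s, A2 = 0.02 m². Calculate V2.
Formula: V_2 = \frac{A_1 V_1}{A_2}
V2 = 0.09·6.65/0.02 = 29.93 m/s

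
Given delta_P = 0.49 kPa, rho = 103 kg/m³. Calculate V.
Formula: V = \sqrt{\frac{2 \Delta P}{\rho}}
V = √(2·(0.49·1000)/103) = 3.085 m/s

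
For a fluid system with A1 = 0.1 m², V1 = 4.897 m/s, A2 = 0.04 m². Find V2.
Formula: V_2 = \frac{A_1 V_1}{A_2}
V2 = 0.1·4.897/0.04 = 12.24 m/s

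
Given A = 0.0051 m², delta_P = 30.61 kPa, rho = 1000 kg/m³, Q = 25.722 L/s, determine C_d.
Formula: Q = C_d A \sqrt{\frac{2 \Delta P}{\rho}}
Substituting knowns: 25.722 = C_d·0.0051·√(2·(30.61·1000)/1000)·1000
Solving for C_d: C_d = (25.722/1000)/(0.0051·√(2·(30.61·1000)/1000)) = 0.6446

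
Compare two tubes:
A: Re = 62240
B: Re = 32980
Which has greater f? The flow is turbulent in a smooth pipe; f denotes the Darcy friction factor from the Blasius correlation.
f(A) = 0.02001, f(B) = 0.02345. Answer: B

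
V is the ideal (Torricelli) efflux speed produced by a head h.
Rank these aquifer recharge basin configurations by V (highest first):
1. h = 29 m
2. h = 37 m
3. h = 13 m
Case 1: V = 23.85 m/s
Case 2: V = 26.94 m/s
Case 3: V = 15.97 m/s
Ranking (highest first): 2, 1, 3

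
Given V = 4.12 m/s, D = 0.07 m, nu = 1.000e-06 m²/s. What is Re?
Formula: Re = \frac{V D}{\nu}
Re = 4.12·0.07/1.000e-06 = 288400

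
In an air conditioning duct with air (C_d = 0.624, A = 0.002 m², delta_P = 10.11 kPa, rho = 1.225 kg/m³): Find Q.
Formula: Q = C_d A \sqrt{\frac{2 \Delta P}{\rho}}
Q = 0.624·0.002·√(2·(10.11·1000)/1.225)·1000 = 160.3 L/s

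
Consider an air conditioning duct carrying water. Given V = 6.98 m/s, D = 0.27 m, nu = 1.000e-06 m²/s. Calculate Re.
Formula: Re = \frac{V D}{\nu}
Re = 6.98·0.27/1.000e-06 = 1.885e+06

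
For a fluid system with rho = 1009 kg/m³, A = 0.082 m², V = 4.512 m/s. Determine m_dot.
Formula: \dot{m} = \rho A V
m_dot = 1009·0.082·4.512 = 373.3 kg/s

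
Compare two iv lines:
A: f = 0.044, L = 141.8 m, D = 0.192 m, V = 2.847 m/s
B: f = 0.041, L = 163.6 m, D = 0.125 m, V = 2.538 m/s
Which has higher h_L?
h_L(A) = 13.42 m, h_L(B) = 17.62 m. Answer: B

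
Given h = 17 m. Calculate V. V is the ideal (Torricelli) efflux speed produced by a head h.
Formula: V = \sqrt{2 g h}
V = √(2·9.81·17) = 18.26 m/s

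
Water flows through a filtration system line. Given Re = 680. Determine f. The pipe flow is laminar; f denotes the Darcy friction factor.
Formula: f = \frac{64}{Re}
f = 64/680 = 0.09412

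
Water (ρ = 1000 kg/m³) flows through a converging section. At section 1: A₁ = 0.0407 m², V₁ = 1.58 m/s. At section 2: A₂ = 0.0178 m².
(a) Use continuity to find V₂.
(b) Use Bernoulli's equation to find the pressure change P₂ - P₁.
(a) Continuity: A₁V₁=A₂V₂ -> V₂=A₁V₁/A₂=0.0407*1.58/0.0178=3.61 m/s
(b) Bernoulli: P₂-P₁=0.5*rho*(V₁^2-V₂^2)/1000=0.5*1000*(1.58^2-3.61^2)/1000=-5.268 kPa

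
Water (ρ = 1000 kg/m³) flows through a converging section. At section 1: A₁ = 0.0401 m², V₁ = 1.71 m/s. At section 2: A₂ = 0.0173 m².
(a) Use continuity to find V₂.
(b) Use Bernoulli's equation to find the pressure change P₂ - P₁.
(a) Continuity: A₁V₁=A₂V₂ -> V₂=A₁V₁/A₂=0.0401*1.71/0.0173=3.96 m/s
(b) Bernoulli: P₂-P₁=0.5*rho*(V₁^2-V₂^2)/1000=0.5*1000*(1.71^2-3.96^2)/1000=-6.379 kPa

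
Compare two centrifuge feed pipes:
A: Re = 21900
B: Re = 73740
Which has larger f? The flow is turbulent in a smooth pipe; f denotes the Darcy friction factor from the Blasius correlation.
f(A) = 0.02598, f(B) = 0.01918. Answer: A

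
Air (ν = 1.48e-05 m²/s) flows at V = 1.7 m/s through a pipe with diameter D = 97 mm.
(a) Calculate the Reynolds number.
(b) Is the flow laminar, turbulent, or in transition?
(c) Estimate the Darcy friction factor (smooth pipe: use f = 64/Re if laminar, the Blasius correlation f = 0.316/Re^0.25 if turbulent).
(a) Re = V·D/ν = 1.7·0.097/1.48e-05 = 11142
(b) Flow regime: turbulent (Re > 4000)
(c) Friction factor: f = 0.316/Re^0.25 = 0.316/11142^0.25 = 0.03076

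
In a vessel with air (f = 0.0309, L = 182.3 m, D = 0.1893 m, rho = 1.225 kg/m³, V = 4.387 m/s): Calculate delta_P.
Formula: \Delta P = f \frac{L}{D} \frac{\rho V^2}{2}
delta_P = 0.0309·(182.3/0.1893)·0.5·1.225·4.387²/1000 = 0.3508 kPa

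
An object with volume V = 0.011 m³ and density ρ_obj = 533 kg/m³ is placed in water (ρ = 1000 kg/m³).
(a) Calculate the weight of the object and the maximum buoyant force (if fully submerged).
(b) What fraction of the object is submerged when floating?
(a) W=rho_obj*g*V=533*9.81*0.011=57.5 N; F_B(max)=rho*g*V=1000*9.81*0.011=107.9 N
(b) Floating fraction=rho_obj/rho=533/1000=0.533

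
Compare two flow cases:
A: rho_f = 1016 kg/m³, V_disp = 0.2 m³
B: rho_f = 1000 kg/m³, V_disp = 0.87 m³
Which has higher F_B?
F_B(A) = 1993 N, F_B(B) = 8535 N. Answer: B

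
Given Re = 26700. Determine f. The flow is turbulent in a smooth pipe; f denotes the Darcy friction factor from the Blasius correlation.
Formula: f = \frac{0.316}{Re^{0.25}}
f = 0.316/26700^0.25 = 0.02472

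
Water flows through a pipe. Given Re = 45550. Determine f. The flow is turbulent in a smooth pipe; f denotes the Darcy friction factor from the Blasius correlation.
Formula: f = \frac{0.316}{Re^{0.25}}
f = 0.316/45550^0.25 = 0.02163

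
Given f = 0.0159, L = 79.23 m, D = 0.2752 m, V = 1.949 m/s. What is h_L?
Formula: h_L = f \frac{L}{D} \frac{V^2}{2g}
h_L = 0.0159·(79.23/0.2752)·1.949²/(2·9.81) = 0.8863 m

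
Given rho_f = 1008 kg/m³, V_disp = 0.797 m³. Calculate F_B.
Formula: F_B = \rho_f g V_{disp}
F_B = 1008·9.81·0.797 = 7881 N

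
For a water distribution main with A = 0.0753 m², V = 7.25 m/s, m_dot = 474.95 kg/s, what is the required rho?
Formula: \dot{m} = \rho A V
Substituting knowns: 474.95 = rho·0.0753·7.25
Solving for rho: rho = 474.95/(0.0753·7.25) = 870 kg/m³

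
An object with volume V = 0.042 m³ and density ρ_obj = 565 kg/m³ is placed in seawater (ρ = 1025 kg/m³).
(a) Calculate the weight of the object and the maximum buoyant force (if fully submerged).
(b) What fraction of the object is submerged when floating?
(a) W=rho_obj*g*V=565*9.81*0.042=232.8 N; F_B(max)=rho*g*V=1025*9.81*0.042=422.3 N
(b) Floating fraction=rho_obj/rho=565/1025=0.551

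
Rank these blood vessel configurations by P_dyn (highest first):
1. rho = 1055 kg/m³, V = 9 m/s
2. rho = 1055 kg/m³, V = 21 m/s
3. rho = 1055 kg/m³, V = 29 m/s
Case 1: P_dyn = 42.73 kPa
Case 2: P_dyn = 232.6 kPa
Case 3: P_dyn = 443.6 kPa
Ranking (highest first): 3, 2, 1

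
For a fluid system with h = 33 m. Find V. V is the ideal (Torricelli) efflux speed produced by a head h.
Formula: V = \sqrt{2 g h}
V = √(2·9.81·33) = 25.45 m/s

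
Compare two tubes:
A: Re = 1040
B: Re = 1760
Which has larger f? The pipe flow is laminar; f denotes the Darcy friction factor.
f(A) = 0.06154, f(B) = 0.03636. Answer: A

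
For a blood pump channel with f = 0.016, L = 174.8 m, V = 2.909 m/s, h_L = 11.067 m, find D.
Formula: h_L = f \frac{L}{D} \frac{V^2}{2g}
Substituting knowns: 11.067 = 0.016·(174.8/D)·2.909²/(2·9.81)
Solving for D: D = 0.016·174.8·2.909²/(2·9.81·11.067) = 0.109 m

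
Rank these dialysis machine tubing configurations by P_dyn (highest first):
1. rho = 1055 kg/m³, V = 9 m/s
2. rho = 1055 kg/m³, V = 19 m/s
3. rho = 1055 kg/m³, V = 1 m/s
Case 1: P_dyn = 42.73 kPa
Case 2: P_dyn = 190.4 kPa
Case 3: P_dyn = 0.5275 kPa
Ranking (highest first): 2, 1, 3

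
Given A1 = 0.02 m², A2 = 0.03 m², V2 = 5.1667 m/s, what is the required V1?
Formula: V_2 = \frac{A_1 V_1}{A_2}
Substituting knowns: 5.1667 = 0.02·V1/0.03
Solving for V1: V1 = 5.1667·0.03/0.02 = 7.75 m/s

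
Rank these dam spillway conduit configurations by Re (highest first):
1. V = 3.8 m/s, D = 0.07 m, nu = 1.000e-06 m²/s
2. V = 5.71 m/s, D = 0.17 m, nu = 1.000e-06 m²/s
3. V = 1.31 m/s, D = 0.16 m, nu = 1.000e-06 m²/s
Case 1: Re = 266000
Case 2: Re = 970700
Case 3: Re = 209600
Ranking (highest first): 2, 1, 3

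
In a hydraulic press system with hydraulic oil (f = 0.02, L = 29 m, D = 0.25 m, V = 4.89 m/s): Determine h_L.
Formula: h_L = f \frac{L}{D} \frac{V^2}{2g}
h_L = 0.02·(29/0.25)·4.89²/(2·9.81) = 2.828 m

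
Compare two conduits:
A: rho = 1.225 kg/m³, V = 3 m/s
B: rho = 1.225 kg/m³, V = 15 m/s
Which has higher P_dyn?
P_dyn(A) = 0.005513 kPa, P_dyn(B) = 0.1378 kPa. Answer: B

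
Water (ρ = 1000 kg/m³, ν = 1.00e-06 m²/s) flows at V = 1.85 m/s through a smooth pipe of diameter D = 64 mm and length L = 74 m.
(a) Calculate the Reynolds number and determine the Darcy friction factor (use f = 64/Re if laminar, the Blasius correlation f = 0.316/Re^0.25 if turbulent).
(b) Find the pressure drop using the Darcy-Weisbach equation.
(a) Re = V·D/ν = 1.85·0.064/1.00e-06 = 118400 → turbulent (Re > 4000); f = 0.316/Re^0.25 = 0.316/118400^0.25 = 0.017035 (Blasius is strictly valid for Re ≲ 1e5; used here as the smooth-pipe estimate the problem specifies)
(b) Darcy-Weisbach: ΔP = f·(L/D)·½ρV²/1000 = 0.017035·(74/0.064)·½·1000·1.85²/1000 = 33.71 kPa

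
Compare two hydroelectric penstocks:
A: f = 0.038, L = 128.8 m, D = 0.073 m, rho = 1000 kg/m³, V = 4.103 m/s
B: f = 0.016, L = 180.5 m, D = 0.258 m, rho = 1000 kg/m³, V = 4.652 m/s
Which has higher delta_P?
delta_P(A) = 564.4 kPa, delta_P(B) = 121.1 kPa. Answer: A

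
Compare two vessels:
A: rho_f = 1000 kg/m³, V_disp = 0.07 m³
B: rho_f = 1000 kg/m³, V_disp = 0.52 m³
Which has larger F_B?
F_B(A) = 686.7 N, F_B(B) = 5101 N. Answer: B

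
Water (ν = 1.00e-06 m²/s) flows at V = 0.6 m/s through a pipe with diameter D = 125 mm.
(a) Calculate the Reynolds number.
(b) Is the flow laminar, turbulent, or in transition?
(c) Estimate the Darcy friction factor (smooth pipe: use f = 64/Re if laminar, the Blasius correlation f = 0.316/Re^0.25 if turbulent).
(a) Re = V·D/ν = 0.6·0.125/1.00e-06 = 75000
(b) Flow regime: turbulent (Re > 4000)
(c) Friction factor: f = 0.316/Re^0.25 = 0.316/75000^0.25 = 0.0191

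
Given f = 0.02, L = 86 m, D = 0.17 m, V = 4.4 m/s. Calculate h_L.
Formula: h_L = f \frac{L}{D} \frac{V^2}{2g}
h_L = 0.02·(86/0.17)·4.4²/(2·9.81) = 9.984 m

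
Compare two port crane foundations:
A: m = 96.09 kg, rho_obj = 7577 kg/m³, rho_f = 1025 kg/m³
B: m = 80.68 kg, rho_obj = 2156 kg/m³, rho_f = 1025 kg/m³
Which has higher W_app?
W_app(A) = 815.1 N, W_app(B) = 415.2 N. Answer: A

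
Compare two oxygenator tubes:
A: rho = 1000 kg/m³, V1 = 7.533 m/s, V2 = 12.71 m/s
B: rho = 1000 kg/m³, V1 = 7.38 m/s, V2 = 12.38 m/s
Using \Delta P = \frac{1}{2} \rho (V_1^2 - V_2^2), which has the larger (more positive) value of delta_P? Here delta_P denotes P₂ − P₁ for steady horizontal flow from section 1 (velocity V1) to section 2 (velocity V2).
delta_P(A) = -52.4 kPa, delta_P(B) = -49.4 kPa. Answer: B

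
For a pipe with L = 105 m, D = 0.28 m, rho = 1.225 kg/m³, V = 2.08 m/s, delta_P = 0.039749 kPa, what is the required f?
Formula: \Delta P = f \frac{L}{D} \frac{\rho V^2}{2}
Substituting knowns: 0.039749 = f·(105/0.28)·0.5·1.225·2.08²/1000
Solving for f: f = (0.039749·1000)/((105/0.28)·0.5·1.225·2.08²) = 0.04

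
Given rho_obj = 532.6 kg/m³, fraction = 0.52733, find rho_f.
Formula: f_{sub} = \frac{\rho_{obj}}{\rho_f}
Substituting knowns: 0.52733 = 532.6/rho_f
Solving for rho_f: rho_f = 532.6/0.52733 = 1010 kg/m³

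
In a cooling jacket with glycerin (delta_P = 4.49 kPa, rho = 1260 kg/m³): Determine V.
Formula: V = \sqrt{\frac{2 \Delta P}{\rho}}
V = √(2·(4.49·1000)/1260) = 2.67 m/s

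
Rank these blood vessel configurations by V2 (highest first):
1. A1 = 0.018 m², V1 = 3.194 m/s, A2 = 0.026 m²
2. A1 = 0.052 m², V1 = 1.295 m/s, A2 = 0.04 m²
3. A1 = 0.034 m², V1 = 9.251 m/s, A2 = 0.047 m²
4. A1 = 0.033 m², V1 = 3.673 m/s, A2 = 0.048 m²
Case 1: V2 = 2.211 m/s
Case 2: V2 = 1.683 m/s
Case 3: V2 = 6.692 m/s
Case 4: V2 = 2.525 m/s
Ranking (highest first): 3, 4, 1, 2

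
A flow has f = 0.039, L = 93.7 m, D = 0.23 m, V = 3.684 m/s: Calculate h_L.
Formula: h_L = f \frac{L}{D} \frac{V^2}{2g}
h_L = 0.039·(93.7/0.23)·3.684²/(2·9.81) = 10.99 m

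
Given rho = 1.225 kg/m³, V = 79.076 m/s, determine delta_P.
Formula: V = \sqrt{\frac{2 \Delta P}{\rho}}
Substituting knowns: 79.076 = √(2·(delta_P·1000)/1.225)
Solving for delta_P: delta_P = 79.076²·1.225/2/1000 = 3.83 kPa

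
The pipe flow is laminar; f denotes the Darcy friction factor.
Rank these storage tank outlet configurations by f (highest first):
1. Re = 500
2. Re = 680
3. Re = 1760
Case 1: f = 0.128
Case 2: f = 0.09412
Case 3: f = 0.03636
Ranking (highest first): 1, 2, 3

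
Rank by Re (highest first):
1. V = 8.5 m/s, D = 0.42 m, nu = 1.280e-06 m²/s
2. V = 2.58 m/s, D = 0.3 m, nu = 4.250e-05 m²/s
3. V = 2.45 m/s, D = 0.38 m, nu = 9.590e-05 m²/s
Case 1: Re = 2.789e+06
Case 2: Re = 18212
Case 3: Re = 9708
Ranking (highest first): 1, 2, 3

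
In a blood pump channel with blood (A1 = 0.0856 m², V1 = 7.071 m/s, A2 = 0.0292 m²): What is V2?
Formula: V_2 = \frac{A_1 V_1}{A_2}
V2 = 0.0856·7.071/0.0292 = 20.73 m/s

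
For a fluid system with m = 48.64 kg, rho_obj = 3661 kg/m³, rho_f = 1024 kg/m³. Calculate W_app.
Formula: W_{app} = mg\left(1 - \frac{\rho_f}{\rho_{obj}}\right)
W_app = 48.64·9.81·(1 − 1024/3661) = 343.7 N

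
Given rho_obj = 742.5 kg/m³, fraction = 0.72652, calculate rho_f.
Formula: f_{sub} = \frac{\rho_{obj}}{\rho_f}
Substituting knowns: 0.72652 = 742.5/rho_f
Solving for rho_f: rho_f = 742.5/0.72652 = 1022 kg/m³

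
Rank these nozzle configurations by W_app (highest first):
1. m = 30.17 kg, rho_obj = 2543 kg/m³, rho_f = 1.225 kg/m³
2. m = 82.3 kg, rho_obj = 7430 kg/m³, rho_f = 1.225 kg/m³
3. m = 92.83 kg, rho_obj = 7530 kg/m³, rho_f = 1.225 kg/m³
Case 1: W_app = 295.8 N
Case 2: W_app = 807.2 N
Case 3: W_app = 910.5 N
Ranking (highest first): 3, 2, 1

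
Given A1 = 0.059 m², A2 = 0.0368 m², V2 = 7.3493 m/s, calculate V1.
Formula: V_2 = \frac{A_1 V_1}{A_2}
Substituting knowns: 7.3493 = 0.059·V1/0.0368
Solving for V1: V1 = 7.3493·0.0368/0.059 = 4.584 m/s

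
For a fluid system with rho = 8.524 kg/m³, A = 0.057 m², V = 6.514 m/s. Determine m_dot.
Formula: \dot{m} = \rho A V
m_dot = 8.524·0.057·6.514 = 3.165 kg/s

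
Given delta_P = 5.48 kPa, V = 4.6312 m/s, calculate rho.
Formula: V = \sqrt{\frac{2 \Delta P}{\rho}}
Substituting knowns: 4.6312 = √(2·(5.48·1000)/rho)
Solving for rho: rho = 2·(5.48·1000)/4.6312² = 511 kg/m³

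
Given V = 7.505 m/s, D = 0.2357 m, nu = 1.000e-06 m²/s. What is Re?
Formula: Re = \frac{V D}{\nu}
Re = 7.505·0.2357/1.000e-06 = 1.769e+06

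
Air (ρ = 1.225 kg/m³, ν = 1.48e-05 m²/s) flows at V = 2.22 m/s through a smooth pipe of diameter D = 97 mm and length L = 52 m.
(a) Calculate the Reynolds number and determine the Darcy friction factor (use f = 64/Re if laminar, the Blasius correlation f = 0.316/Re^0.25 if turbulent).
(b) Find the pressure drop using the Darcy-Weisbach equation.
(a) Re = V·D/ν = 2.22·0.097/1.48e-05 = 14550 → turbulent (Re > 4000); f = 0.316/Re^0.25 = 0.316/14550^0.25 = 0.028772
(b) Darcy-Weisbach: ΔP = f·(L/D)·½ρV²/1000 = 0.028772·(52/0.097)·½·1.225·2.22²/1000 = 0.04656 kPa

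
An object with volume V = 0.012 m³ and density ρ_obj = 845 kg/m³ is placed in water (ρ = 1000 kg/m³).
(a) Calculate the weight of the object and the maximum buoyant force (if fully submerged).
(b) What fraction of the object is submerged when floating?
(a) W=rho_obj*g*V=845*9.81*0.012=99.5 N; F_B(max)=rho*g*V=1000*9.81*0.012=117.7 N
(b) Floating fraction=rho_obj/rho=845/1000=0.845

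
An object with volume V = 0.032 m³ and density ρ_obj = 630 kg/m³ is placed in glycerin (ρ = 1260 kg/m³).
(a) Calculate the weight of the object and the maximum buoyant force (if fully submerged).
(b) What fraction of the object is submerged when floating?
(a) W=rho_obj*g*V=630*9.81*0.032=197.8 N; F_B(max)=rho*g*V=1260*9.81*0.032=395.5 N
(b) Floating fraction=rho_obj/rho=630/1260=0.500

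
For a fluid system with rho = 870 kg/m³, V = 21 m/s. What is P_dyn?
Formula: P_{dyn} = \frac{1}{2} \rho V^2
P_dyn = 0.5·870·21²/1000 = 191.8 kPa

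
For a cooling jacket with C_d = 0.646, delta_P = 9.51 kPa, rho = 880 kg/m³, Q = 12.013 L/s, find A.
Formula: Q = C_d A \sqrt{\frac{2 \Delta P}{\rho}}
Substituting knowns: 12.013 = 0.646·A·√(2·(9.51·1000)/880)·1000
Solving for A: A = (12.013/1000)/(0.646·√(2·(9.51·1000)/880)) = 0.004 m²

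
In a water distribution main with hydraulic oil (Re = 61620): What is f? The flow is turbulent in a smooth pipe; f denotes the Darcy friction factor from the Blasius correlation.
Formula: f = \frac{0.316}{Re^{0.25}}
f = 0.316/61620^0.25 = 0.02006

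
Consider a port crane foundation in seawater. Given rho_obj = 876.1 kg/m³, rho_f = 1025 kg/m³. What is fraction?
Formula: f_{sub} = \frac{\rho_{obj}}{\rho_f}
fraction = 876.1/1025 = 0.8547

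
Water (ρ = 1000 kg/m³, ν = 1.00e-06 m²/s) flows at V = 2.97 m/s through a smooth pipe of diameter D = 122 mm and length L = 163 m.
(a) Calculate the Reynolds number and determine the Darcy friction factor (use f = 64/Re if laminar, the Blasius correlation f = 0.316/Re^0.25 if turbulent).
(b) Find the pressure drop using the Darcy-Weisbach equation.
(a) Re = V·D/ν = 2.97·0.122/1.00e-06 = 362340 → turbulent (Re > 4000); f = 0.316/Re^0.25 = 0.316/362340^0.25 = 0.01288 (Blasius is strictly valid for Re ≲ 1e5; used here as the smooth-pipe estimate the problem specifies)
(b) Darcy-Weisbach: ΔP = f·(L/D)·½ρV²/1000 = 0.01288·(163/0.122)·½·1000·2.97²/1000 = 75.9 kPa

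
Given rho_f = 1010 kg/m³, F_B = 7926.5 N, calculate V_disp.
Formula: F_B = \rho_f g V_{disp}
Substituting knowns: 7926.5 = 1010·9.81·V_disp
Solving for V_disp: V_disp = 7926.5/(1010·9.81) = 0.8 m³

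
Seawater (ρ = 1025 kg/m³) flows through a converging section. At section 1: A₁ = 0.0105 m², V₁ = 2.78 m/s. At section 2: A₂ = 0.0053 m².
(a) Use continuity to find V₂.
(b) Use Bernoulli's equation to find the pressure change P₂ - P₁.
(a) Continuity: A₁V₁=A₂V₂ -> V₂=A₁V₁/A₂=0.0105*2.78/0.0053=5.51 m/s
(b) Bernoulli: P₂-P₁=0.5*rho*(V₁^2-V₂^2)/1000=0.5*1025*(2.78^2-5.51^2)/1000=-11.6 kPa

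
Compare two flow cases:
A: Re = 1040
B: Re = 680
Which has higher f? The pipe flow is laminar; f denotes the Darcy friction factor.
f(A) = 0.06154, f(B) = 0.09412. Answer: B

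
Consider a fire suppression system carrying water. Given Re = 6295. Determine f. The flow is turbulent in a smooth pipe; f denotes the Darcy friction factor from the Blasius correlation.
Formula: f = \frac{0.316}{Re^{0.25}}
f = 0.316/6295^0.25 = 0.03548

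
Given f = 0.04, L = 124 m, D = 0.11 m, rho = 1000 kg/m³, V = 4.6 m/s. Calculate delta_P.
Formula: \Delta P = f \frac{L}{D} \frac{\rho V^2}{2}
delta_P = 0.04·(124/0.11)·0.5·1000·4.6²/1000 = 477.1 kPa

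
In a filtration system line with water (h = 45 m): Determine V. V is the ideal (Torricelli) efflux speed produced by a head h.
Formula: V = \sqrt{2 g h}
V = √(2·9.81·45) = 29.71 m/s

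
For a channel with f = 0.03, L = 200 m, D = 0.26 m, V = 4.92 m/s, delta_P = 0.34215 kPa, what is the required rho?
Formula: \Delta P = f \frac{L}{D} \frac{\rho V^2}{2}
Substituting knowns: 0.34215 = 0.03·(200/0.26)·0.5·rho·4.92²/1000
Solving for rho: rho = (0.34215·1000)/(0.03·(200/0.26)·0.5·4.92²) = 1.225 kg/m³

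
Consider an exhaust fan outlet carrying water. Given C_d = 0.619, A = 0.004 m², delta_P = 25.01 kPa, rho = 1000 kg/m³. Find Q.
Formula: Q = C_d A \sqrt{\frac{2 \Delta P}{\rho}}
Q = 0.619·0.004·√(2·(25.01·1000)/1000)·1000 = 17.51 L/s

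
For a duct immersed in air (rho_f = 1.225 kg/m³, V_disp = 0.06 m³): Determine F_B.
Formula: F_B = \rho_f g V_{disp}
F_B = 1.225·9.81·0.06 = 0.721 N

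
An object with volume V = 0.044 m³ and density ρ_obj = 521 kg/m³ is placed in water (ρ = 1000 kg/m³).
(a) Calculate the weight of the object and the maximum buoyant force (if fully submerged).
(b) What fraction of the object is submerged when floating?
(a) W=rho_obj*g*V=521*9.81*0.044=224.9 N; F_B(max)=rho*g*V=1000*9.81*0.044=431.6 N
(b) Floating fraction=rho_obj/rho=521/1000=0.521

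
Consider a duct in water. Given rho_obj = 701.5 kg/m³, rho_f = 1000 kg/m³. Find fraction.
Formula: f_{sub} = \frac{\rho_{obj}}{\rho_f}
fraction = 701.5/1000 = 0.7015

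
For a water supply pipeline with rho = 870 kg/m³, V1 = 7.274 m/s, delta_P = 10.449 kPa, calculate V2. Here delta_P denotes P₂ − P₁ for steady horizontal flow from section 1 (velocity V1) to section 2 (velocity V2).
Formula: \Delta P = \frac{1}{2} \rho (V_1^2 - V_2^2)
Substituting knowns: 10.449 = 0.5·870·(7.274² − V2²)/1000
Solving for V2: V2 = √(7.274² − 2·(10.449·1000)/870) = 5.375 m/s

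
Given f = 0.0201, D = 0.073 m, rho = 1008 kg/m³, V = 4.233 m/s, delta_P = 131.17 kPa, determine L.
Formula: \Delta P = f \frac{L}{D} \frac{\rho V^2}{2}
Substituting knowns: 131.17 = 0.0201·(L/0.073)·0.5·1008·4.233²/1000
Solving for L: L = (131.17·1000)·0.073/(0.0201·0.5·1008·4.233²) = 52.75 m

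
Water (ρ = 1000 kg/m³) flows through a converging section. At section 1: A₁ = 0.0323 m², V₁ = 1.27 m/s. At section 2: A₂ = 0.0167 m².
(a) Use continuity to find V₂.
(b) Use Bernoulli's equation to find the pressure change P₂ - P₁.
(a) Continuity: A₁V₁=A₂V₂ -> V₂=A₁V₁/A₂=0.0323*1.27/0.0167=2.46 m/s
(b) Bernoulli: P₂-P₁=0.5*rho*(V₁^2-V₂^2)/1000=0.5*1000*(1.27^2-2.46^2)/1000=-2.219 kPa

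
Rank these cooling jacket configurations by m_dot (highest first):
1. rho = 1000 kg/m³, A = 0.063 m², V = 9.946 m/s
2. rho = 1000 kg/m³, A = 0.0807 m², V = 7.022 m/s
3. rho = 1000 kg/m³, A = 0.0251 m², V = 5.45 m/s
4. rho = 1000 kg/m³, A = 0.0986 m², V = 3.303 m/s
Case 1: m_dot = 626.6 kg/s
Case 2: m_dot = 566.7 kg/s
Case 3: m_dot = 136.8 kg/s
Case 4: m_dot = 325.7 kg/s
Ranking (highest first): 1, 2, 4, 3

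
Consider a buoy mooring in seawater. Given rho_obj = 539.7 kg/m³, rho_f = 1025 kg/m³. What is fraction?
Formula: f_{sub} = \frac{\rho_{obj}}{\rho_f}
fraction = 539.7/1025 = 0.5265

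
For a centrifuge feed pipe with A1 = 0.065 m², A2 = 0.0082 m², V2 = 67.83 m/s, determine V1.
Formula: V_2 = \frac{A_1 V_1}{A_2}
Substituting knowns: 67.83 = 0.065·V1/0.0082
Solving for V1: V1 = 67.83·0.0082/0.065 = 8.557 m/s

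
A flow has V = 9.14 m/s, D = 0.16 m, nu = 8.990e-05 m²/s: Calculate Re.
Formula: Re = \frac{V D}{\nu}
Re = 9.14·0.16/8.990e-05 = 16267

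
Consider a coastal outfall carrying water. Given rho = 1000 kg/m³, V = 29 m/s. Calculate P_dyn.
Formula: P_{dyn} = \frac{1}{2} \rho V^2
P_dyn = 0.5·1000·29²/1000 = 420.5 kPa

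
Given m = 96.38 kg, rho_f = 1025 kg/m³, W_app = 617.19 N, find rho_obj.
Formula: W_{app} = mg\left(1 - \frac{\rho_f}{\rho_{obj}}\right)
Substituting knowns: 617.19 = 96.38·9.81·(1 − 1025/rho_obj)
Solving for rho_obj: rho_obj = 1025/(1 − 617.19/(96.38·9.81)) = 2952 kg/m³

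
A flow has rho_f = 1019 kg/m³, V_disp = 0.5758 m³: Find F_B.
Formula: F_B = \rho_f g V_{disp}
F_B = 1019·9.81·0.5758 = 5756 N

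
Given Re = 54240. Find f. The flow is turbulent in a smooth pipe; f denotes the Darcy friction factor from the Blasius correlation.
Formula: f = \frac{0.316}{Re^{0.25}}
f = 0.316/54240^0.25 = 0.02071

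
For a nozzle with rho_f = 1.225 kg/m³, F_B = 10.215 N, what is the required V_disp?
Formula: F_B = \rho_f g V_{disp}
Substituting knowns: 10.215 = 1.225·9.81·V_disp
Solving for V_disp: V_disp = 10.215/(1.225·9.81) = 0.85 m³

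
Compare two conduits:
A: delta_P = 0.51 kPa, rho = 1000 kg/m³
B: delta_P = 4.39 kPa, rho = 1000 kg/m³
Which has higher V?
V(A) = 1.01 m/s, V(B) = 2.963 m/s. Answer: B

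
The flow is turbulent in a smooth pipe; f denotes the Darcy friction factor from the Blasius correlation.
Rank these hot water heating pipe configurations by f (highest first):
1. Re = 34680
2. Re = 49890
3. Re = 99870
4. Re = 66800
Case 1: f = 0.02316
Case 2: f = 0.02114
Case 3: f = 0.01778
Case 4: f = 0.01966
Ranking (highest first): 1, 2, 4, 3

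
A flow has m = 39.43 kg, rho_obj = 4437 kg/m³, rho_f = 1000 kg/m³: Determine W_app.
Formula: W_{app} = mg\left(1 - \frac{\rho_f}{\rho_{obj}}\right)
W_app = 39.43·9.81·(1 − 1000/4437) = 299.6 N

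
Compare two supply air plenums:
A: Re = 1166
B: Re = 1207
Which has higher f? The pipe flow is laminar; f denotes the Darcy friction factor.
f(A) = 0.05489, f(B) = 0.05302. Answer: A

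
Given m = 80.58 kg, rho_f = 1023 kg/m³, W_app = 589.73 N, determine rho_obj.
Formula: W_{app} = mg\left(1 - \frac{\rho_f}{\rho_{obj}}\right)
Substituting knowns: 589.73 = 80.58·9.81·(1 − 1023/rho_obj)
Solving for rho_obj: rho_obj = 1023/(1 − 589.73/(80.58·9.81)) = 4028 kg/m³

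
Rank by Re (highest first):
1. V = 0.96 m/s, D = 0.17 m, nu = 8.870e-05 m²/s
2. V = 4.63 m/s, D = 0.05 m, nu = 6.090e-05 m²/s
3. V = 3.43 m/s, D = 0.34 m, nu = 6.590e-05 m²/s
Case 1: Re = 1840
Case 2: Re = 3801
Case 3: Re = 17697
Ranking (highest first): 3, 2, 1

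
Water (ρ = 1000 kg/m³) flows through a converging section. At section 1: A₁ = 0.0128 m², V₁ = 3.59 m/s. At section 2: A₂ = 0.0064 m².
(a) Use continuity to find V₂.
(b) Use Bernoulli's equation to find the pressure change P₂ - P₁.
(a) Continuity: A₁V₁=A₂V₂ -> V₂=A₁V₁/A₂=0.0128*3.59/0.0064=7.18 m/s
(b) Bernoulli: P₂-P₁=0.5*rho*(V₁^2-V₂^2)/1000=0.5*1000*(3.59^2-7.18^2)/1000=-19.33 kPa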